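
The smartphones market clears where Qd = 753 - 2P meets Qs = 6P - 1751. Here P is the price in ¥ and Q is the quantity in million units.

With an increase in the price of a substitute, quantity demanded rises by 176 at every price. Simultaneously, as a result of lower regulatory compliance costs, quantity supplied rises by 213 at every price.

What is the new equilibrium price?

308.375

Initially, 753 - 2P = 6P - 1751, so 2504 = 8P and P = 313, Q = 127.
With the change applied: demand Qd = 929 - 2P, supply Qs = 6P - 1538.
New equilibrium: 929 - 2P = 6P - 1538 ⇒ 2467 = 8P ⇒ P = 308.375, Q = 312.25.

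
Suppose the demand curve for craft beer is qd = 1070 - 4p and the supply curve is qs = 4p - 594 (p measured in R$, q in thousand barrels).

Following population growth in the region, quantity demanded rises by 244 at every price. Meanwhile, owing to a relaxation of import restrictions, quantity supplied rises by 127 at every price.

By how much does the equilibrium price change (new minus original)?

Solve the original market: 1070 - 4p = 4p - 594, hence p = 208 and q = 238.
After the shift, demand is qd = 1314 - 4p and supply is qs = 4p - 467.
Clearing the new market: 1314 - 4p = 4p - 467, so p = 222.625 and q = 423.5.
Δp = 222.625 − 208 = +14.625.

+14.625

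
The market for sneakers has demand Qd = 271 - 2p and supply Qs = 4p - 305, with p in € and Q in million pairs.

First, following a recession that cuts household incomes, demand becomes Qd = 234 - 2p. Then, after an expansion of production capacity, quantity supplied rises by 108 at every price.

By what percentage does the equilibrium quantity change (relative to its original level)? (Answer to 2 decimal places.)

Original equilibrium: 271 - 2p = 4p - 305 gives 576 = 6p, so p = 96 and Q = 79.
The new curves are Qd = 234 - 2p (demand) and Qs = 4p - 197 (supply).
Setting them equal: 234 - 2p = 4p - 197 → 431 = 6p, so p = 431/6 ≈ 71.8333 and Q = 271/3 ≈ 90.3333.
%ΔQ = (90.3333 − 79) / 79 × 100 = +14.35%.

+14.35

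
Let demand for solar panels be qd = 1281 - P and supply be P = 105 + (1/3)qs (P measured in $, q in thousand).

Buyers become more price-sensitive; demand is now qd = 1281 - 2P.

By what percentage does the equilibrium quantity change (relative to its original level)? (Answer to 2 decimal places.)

-27.14

Initially, 1281 - P = 3P - 315, so 1596 = 4P and P = 399, q = 882.
The new curves are qd = 1281 - 2P (demand) and qs = 3P - 315 (supply).
Setting them equal: 1281 - 2P = 3P - 315 → 1596 = 5P, so P = 319.2 and q = 642.6.
%Δq = (642.6 − 882) / 882 × 100 = -27.14%.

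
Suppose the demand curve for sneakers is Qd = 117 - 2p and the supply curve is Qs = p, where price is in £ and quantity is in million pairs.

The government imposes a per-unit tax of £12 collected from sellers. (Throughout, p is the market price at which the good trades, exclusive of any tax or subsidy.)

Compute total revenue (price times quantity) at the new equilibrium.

Solve the original market: 117 - 2p = p, hence p = 39 and Q = 39.
Since sellers keep the price net of the tax, the effective supply curve becomes Qs = p - 12.
New equilibrium: 117 - 2p = p - 12 ⇒ 129 = 3p ⇒ p = 43, Q = 31.
New expenditure = 43 × 31 = 1333.

1333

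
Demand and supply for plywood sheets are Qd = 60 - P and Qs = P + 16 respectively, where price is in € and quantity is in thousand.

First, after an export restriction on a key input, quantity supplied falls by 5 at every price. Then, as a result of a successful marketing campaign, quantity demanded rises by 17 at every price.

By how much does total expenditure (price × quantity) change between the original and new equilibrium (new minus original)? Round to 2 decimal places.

+616.00

Solve the original market: 60 - P = P + 16, hence P = 22 and Q = 38.
The new curves are Qd = 77 - P (demand) and Qs = P + 11 (supply).
Equate the new curves: 77 - P = P + 11, giving 66 = 2P, P = 33, Q = 44.
Expenditure moves from 22×38 = 836 to 33×44 = 1452; change = +616.00.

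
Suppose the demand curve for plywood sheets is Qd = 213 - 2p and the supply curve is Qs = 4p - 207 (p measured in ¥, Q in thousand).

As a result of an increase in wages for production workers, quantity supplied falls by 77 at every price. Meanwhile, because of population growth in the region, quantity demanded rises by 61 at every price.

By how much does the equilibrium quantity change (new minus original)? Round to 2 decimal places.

Original equilibrium: 213 - 2p = 4p - 207 gives 420 = 6p, so p = 70 and Q = 73.
After the shift, demand is Qd = 274 - 2p and supply is Qs = 4p - 284.
Clearing the new market: 274 - 2p = 4p - 284, so p = 93 and Q = 88.
ΔQ = 88 − 73 = +15.00.

+15.00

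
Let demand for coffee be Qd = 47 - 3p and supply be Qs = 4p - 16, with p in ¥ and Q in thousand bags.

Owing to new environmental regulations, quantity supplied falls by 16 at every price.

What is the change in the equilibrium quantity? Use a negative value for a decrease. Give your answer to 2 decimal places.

Initially, 47 - 3p = 4p - 16, so 63 = 7p and p = 9, Q = 20.
With the change applied: demand Qd = 47 - 3p, supply Qs = 4p - 32.
New equilibrium: 47 - 3p = 4p - 32 ⇒ 79 = 7p ⇒ p = 79/7 ≈ 11.2857, Q = 92/7 ≈ 13.1429.
ΔQ = 13.1429 − 20 = -6.86.

-6.86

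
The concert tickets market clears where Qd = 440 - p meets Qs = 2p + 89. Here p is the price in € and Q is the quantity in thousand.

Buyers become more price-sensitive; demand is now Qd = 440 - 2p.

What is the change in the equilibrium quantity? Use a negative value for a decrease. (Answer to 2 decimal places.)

Solve the original market: 440 - p = 2p + 89, hence p = 117 and Q = 323.
The new curves are Qd = 440 - 2p (demand) and Qs = 2p + 89 (supply).
Setting them equal: 440 - 2p = 2p + 89 → 351 = 4p, so p = 87.75 and Q = 264.5.
ΔQ = 264.5 − 323 = -58.50.

-58.50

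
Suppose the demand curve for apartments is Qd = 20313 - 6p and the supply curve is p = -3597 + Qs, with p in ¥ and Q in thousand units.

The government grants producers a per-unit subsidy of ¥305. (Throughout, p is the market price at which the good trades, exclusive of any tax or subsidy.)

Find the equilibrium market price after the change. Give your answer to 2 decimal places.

2344.43

Initially, 20313 - 6p = p + 3597, so 16716 = 7p and p = 2388, Q = 5985.
Since sellers receive the price plus the subsidy, the effective supply curve becomes Qs = p + 3902.
Setting them equal: 20313 - 6p = p + 3902 → 16411 = 7p, so p = 16411/7 ≈ 2344.4286 and Q = 43725/7 ≈ 6246.4286.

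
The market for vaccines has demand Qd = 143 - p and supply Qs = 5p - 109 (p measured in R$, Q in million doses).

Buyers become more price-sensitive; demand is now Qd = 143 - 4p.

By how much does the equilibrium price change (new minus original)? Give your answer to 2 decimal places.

-14.00

Original equilibrium: 143 - p = 5p - 109 gives 252 = 6p, so p = 42 and Q = 101.
After the shift, demand is Qd = 143 - 4p and supply is Qs = 5p - 109.
Equate the new curves: 143 - 4p = 5p - 109, giving 252 = 9p, p = 28, Q = 31.
Δp = 28 − 42 = -14.00.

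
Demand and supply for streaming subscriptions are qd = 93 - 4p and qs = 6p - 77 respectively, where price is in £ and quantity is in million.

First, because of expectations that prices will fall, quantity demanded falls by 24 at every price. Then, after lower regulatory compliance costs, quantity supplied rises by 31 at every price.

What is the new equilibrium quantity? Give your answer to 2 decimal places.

23.00

Solve the original market: 93 - 4p = 6p - 77, hence p = 17 and q = 25.
After the shift, demand is qd = 69 - 4p and supply is qs = 6p - 46.
Clearing the new market: 69 - 4p = 6p - 46, so p = 11.5 and q = 23.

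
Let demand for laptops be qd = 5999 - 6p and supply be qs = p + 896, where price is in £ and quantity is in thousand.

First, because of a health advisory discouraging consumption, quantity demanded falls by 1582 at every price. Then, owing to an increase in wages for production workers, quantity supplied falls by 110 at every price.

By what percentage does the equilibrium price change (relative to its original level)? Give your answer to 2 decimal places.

Initially, 5999 - 6p = p + 896, so 5103 = 7p and p = 729, q = 1625.
The shock moves the curves to qd = 4417 - 6p and qs = p + 786.
Setting them equal: 4417 - 6p = p + 786 → 3631 = 7p, so p = 3631/7 ≈ 518.7143 and q = 9133/7 ≈ 1304.7143.
%Δp = (518.7143 − 729) / 729 × 100 = -28.85%.

-28.85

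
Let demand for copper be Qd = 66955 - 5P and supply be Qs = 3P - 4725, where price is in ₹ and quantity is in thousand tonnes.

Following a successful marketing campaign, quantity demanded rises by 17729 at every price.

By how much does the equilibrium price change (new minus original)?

+2216.125

Initially, 66955 - 5P = 3P - 4725, so 71680 = 8P and P = 8960, Q = 22155.
The new curves are Qd = 84684 - 5P (demand) and Qs = 3P - 4725 (supply).
Setting them equal: 84684 - 5P = 3P - 4725 → 89409 = 8P, so P = 11176.125 and Q = 28803.375.
ΔP = 11176.125 − 8960 = +2216.125.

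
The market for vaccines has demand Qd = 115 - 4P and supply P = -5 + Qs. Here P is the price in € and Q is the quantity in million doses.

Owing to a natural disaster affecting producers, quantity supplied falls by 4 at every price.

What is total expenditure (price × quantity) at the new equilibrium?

Initially, 115 - 4P = P + 5, so 110 = 5P and P = 22, Q = 27.
With the change applied: demand Qd = 115 - 4P, supply Qs = P + 1.
Clearing the new market: 115 - 4P = P + 1, so P = 22.8 and Q = 23.8.
New expenditure = 22.8 × 23.8 = 542.64.

542.64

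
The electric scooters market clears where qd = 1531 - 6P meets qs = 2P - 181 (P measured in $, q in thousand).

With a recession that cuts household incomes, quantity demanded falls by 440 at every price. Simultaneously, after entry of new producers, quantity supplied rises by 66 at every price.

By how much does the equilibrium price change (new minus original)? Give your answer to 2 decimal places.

Original equilibrium: 1531 - 6P = 2P - 181 gives 1712 = 8P, so P = 214 and q = 247.
The shock moves the curves to qd = 1091 - 6P and qs = 2P - 115.
Clearing the new market: 1091 - 6P = 2P - 115, so P = 150.75 and q = 186.5.
ΔP = 150.75 − 214 = -63.25.

-63.25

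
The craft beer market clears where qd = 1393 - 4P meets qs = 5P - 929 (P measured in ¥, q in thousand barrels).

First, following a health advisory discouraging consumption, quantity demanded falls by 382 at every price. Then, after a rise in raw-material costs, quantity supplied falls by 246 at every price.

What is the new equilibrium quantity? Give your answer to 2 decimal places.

39.44

Solve the original market: 1393 - 4P = 5P - 929, hence P = 258 and q = 361.
After the shift, demand is qd = 1011 - 4P and supply is qs = 5P - 1175.
Setting them equal: 1011 - 4P = 5P - 1175 → 2186 = 9P, so P = 2186/9 ≈ 242.8889 and q = 355/9 ≈ 39.4444.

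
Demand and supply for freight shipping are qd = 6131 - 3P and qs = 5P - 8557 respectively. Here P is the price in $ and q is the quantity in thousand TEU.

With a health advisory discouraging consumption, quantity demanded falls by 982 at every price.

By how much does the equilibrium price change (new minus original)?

Solve the original market: 6131 - 3P = 5P - 8557, hence P = 1836 and q = 623.
With the change applied: demand qd = 5149 - 3P, supply qs = 5P - 8557.
Clearing the new market: 5149 - 3P = 5P - 8557, so P = 1713.25 and q = 9.25.
ΔP = 1713.25 − 1836 = -122.75.

-122.75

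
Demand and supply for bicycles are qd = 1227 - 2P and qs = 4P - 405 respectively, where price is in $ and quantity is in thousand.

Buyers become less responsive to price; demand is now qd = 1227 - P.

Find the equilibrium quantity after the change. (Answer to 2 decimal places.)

900.60

Initially, 1227 - 2P = 4P - 405, so 1632 = 6P and P = 272, q = 683.
After the shift, demand is qd = 1227 - P and supply is qs = 4P - 405.
Clearing the new market: 1227 - P = 4P - 405, so P = 326.4 and q = 900.6.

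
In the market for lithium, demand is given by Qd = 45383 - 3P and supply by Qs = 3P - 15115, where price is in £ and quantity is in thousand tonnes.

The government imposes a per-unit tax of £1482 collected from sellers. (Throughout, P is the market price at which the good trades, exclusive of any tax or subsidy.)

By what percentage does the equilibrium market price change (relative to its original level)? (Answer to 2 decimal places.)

+7.35

Before the shock: 45383 - 3P = 3P - 15115 ⇒ 60498 = 6P ⇒ P = 10083, Q = 15134.
Since sellers keep the price net of the tax, the effective supply curve becomes Qs = 3P - 19561.
New equilibrium: 45383 - 3P = 3P - 19561 ⇒ 64944 = 6P ⇒ P = 10824, Q = 12911.
%ΔP = (10824 − 10083) / 10083 × 100 = +7.35%.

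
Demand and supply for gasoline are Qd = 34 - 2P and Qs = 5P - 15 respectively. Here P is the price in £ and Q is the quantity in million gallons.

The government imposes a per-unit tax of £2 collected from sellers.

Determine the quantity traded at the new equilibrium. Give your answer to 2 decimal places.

17.14

Solve the original market: 34 - 2P = 5P - 15, hence P = 7 and Q = 20.
Since sellers keep the price net of the tax, the effective supply curve becomes Qs = 5P - 25.
Clearing the new market: 34 - 2P = 5P - 25, so P = 59/7 ≈ 8.4286 and Q = 120/7 ≈ 17.1429.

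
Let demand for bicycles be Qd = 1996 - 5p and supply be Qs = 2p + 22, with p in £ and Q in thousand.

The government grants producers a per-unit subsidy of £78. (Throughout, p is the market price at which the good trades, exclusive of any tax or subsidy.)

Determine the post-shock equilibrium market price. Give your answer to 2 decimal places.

259.71

Initially, 1996 - 5p = 2p + 22, so 1974 = 7p and p = 282, Q = 586.
Since sellers receive the price plus the subsidy, the effective supply curve becomes Qs = 2p + 178.
Clearing the new market: 1996 - 5p = 2p + 178, so p = 1818/7 ≈ 259.7143 and Q = 4882/7 ≈ 697.4286.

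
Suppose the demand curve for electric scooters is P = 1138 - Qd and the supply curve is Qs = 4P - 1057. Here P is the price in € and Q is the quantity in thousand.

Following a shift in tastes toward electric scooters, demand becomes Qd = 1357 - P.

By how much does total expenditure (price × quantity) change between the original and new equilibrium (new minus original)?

Solve the original market: 1138 - P = 4P - 1057, hence P = 439 and Q = 699.
The shock moves the curves to Qd = 1357 - P and Qs = 4P - 1057.
Equate the new curves: 1357 - P = 4P - 1057, giving 2414 = 5P, P = 482.8, Q = 874.2.
Expenditure moves from 439×699 = 306861 to 482.8×874.2 = 422063.76; change = +115202.76.

+115202.76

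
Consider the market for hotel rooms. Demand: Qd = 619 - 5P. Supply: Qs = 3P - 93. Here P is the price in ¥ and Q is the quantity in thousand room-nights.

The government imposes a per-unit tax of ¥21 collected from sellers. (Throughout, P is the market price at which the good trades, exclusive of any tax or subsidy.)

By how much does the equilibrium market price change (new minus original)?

Initially, 619 - 5P = 3P - 93, so 712 = 8P and P = 89, Q = 174.
Since sellers keep the price net of the tax, the effective supply curve becomes Qs = 3P - 156.
New equilibrium: 619 - 5P = 3P - 156 ⇒ 775 = 8P ⇒ P = 96.875, Q = 134.625.
ΔP = 96.875 − 89 = +7.875.

+7.875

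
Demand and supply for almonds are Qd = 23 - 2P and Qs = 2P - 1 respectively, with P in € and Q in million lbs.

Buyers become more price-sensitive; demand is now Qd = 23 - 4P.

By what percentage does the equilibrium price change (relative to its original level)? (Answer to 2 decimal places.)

-33.33

Original equilibrium: 23 - 2P = 2P - 1 gives 24 = 4P, so P = 6 and Q = 11.
After the shift, demand is Qd = 23 - 4P and supply is Qs = 2P - 1.
Clearing the new market: 23 - 4P = 2P - 1, so P = 4 and Q = 7.
%ΔP = (4 − 6) / 6 × 100 = -33.33%.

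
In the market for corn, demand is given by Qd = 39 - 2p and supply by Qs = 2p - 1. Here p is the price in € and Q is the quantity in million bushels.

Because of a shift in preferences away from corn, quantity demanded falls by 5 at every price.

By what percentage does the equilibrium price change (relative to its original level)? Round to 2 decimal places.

-12.50

Initially, 39 - 2p = 2p - 1, so 40 = 4p and p = 10, Q = 19.
After the shift, demand is Qd = 34 - 2p and supply is Qs = 2p - 1.
New equilibrium: 34 - 2p = 2p - 1 ⇒ 35 = 4p ⇒ p = 8.75, Q = 16.5.
%Δp = (8.75 − 10) / 10 × 100 = -12.50%.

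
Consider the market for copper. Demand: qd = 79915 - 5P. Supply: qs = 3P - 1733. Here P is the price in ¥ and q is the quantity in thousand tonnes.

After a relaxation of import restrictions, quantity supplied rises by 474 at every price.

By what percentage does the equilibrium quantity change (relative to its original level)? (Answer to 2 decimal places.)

+1.03

Original equilibrium: 79915 - 5P = 3P - 1733 gives 81648 = 8P, so P = 10206 and q = 28885.
With the change applied: demand qd = 79915 - 5P, supply qs = 3P - 1259.
Setting them equal: 79915 - 5P = 3P - 1259 → 81174 = 8P, so P = 10146.75 and q = 29181.25.
%Δq = (29181.25 − 28885) / 28885 × 100 = +1.03%.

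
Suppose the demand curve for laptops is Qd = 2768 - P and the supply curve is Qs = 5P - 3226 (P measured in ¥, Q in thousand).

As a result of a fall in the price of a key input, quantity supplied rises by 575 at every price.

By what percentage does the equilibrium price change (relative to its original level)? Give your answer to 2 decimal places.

-9.59

Initially, 2768 - P = 5P - 3226, so 5994 = 6P and P = 999, Q = 1769.
After the shift, demand is Qd = 2768 - P and supply is Qs = 5P - 2651.
New equilibrium: 2768 - P = 5P - 2651 ⇒ 5419 = 6P ⇒ P = 5419/6 ≈ 903.1667, Q = 11189/6 ≈ 1864.8333.
%ΔP = (903.1667 − 999) / 999 × 100 = -9.59%.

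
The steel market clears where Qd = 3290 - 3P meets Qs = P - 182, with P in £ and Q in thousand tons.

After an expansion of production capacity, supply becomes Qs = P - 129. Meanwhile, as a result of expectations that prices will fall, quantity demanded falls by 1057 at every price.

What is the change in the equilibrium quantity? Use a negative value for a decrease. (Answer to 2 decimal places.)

-224.50

Before the shock: 3290 - 3P = P - 182 ⇒ 3472 = 4P ⇒ P = 868, Q = 686.
With the change applied: demand Qd = 2233 - 3P, supply Qs = P - 129.
Setting them equal: 2233 - 3P = P - 129 → 2362 = 4P, so P = 590.5 and Q = 461.5.
ΔQ = 461.5 − 686 = -224.50.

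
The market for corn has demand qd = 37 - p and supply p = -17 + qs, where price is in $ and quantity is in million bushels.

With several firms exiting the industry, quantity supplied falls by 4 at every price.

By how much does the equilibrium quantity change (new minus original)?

-2

Solve the original market: 37 - p = p + 17, hence p = 10 and q = 27.
The new curves are qd = 37 - p (demand) and qs = p + 13 (supply).
New equilibrium: 37 - p = p + 13 ⇒ 24 = 2p ⇒ p = 12, q = 25.
Δq = 25 − 27 = -2.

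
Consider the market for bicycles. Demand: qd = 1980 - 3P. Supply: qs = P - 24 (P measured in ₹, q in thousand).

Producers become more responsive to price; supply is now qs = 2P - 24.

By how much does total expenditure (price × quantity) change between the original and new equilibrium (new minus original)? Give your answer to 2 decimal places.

Solve the original market: 1980 - 3P = P - 24, hence P = 501 and q = 477.
With the change applied: demand qd = 1980 - 3P, supply qs = 2P - 24.
New equilibrium: 1980 - 3P = 2P - 24 ⇒ 2004 = 5P ⇒ P = 400.8, q = 777.6.
Expenditure moves from 501×477 = 238977 to 400.8×777.6 = 311662.08; change = +72685.08.

+72685.08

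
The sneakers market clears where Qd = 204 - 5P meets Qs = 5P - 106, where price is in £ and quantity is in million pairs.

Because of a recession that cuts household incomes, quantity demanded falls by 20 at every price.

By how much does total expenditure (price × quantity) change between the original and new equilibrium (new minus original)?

-388

Initially, 204 - 5P = 5P - 106, so 310 = 10P and P = 31, Q = 49.
With the change applied: demand Qd = 184 - 5P, supply Qs = 5P - 106.
Equate the new curves: 184 - 5P = 5P - 106, giving 290 = 10P, P = 29, Q = 39.
Expenditure moves from 31×49 = 1519 to 29×39 = 1131; change = -388.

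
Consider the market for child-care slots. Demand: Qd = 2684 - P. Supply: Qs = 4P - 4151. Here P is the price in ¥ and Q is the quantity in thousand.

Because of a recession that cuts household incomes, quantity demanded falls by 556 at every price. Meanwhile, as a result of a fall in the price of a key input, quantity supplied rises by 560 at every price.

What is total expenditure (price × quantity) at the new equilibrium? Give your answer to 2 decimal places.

1125727.96

Before the shock: 2684 - P = 4P - 4151 ⇒ 6835 = 5P ⇒ P = 1367, Q = 1317.
The shock moves the curves to Qd = 2128 - P and Qs = 4P - 3591.
Equate the new curves: 2128 - P = 4P - 3591, giving 5719 = 5P, P = 1143.8, Q = 984.2.
New expenditure = 1143.8 × 984.2 = 1125727.96.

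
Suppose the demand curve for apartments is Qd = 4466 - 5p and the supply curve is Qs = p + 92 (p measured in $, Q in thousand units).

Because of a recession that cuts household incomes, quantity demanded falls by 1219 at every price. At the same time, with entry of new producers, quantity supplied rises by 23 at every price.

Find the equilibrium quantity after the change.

637

Before the shock: 4466 - 5p = p + 92 ⇒ 4374 = 6p ⇒ p = 729, Q = 821.
The shock moves the curves to Qd = 3247 - 5p and Qs = p + 115.
New equilibrium: 3247 - 5p = p + 115 ⇒ 3132 = 6p ⇒ p = 522, Q = 637.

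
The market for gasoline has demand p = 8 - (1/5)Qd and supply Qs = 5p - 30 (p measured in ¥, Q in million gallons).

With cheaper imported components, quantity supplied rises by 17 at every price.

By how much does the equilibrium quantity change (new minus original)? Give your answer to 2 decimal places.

Initially, 40 - 5p = 5p - 30, so 70 = 10p and p = 7, Q = 5.
With the change applied: demand Qd = 40 - 5p, supply Qs = 5p - 13.
Equate the new curves: 40 - 5p = 5p - 13, giving 53 = 10p, p = 5.3, Q = 13.5.
ΔQ = 13.5 − 5 = +8.50.

+8.50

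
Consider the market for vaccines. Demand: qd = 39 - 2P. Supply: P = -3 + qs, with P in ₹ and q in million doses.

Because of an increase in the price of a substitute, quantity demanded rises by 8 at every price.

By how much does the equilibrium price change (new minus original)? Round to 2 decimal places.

+2.67

Initially, 39 - 2P = P + 3, so 36 = 3P and P = 12, q = 15.
After the shift, demand is qd = 47 - 2P and supply is qs = P + 3.
Setting them equal: 47 - 2P = P + 3 → 44 = 3P, so P = 44/3 ≈ 14.6667 and q = 53/3 ≈ 17.6667.
ΔP = 14.6667 − 12 = +2.67.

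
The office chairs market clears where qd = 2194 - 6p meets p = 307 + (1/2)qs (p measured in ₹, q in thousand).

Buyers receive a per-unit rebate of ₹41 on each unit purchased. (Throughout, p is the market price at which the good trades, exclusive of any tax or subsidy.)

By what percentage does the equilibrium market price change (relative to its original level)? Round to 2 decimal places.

Before the shock: 2194 - 6p = 2p - 614 ⇒ 2808 = 8p ⇒ p = 351, q = 88.
Since buyers' out-of-pocket price is the market price minus the rebate, the effective demand curve becomes qd = 2440 - 6p.
Clearing the new market: 2440 - 6p = 2p - 614, so p = 381.75 and q = 149.5.
%Δp = (381.75 − 351) / 351 × 100 = +8.76%.

+8.76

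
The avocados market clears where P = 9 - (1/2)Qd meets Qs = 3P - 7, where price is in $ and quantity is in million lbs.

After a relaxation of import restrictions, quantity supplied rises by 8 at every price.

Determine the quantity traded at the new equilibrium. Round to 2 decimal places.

11.20

Initially, 18 - 2P = 3P - 7, so 25 = 5P and P = 5, Q = 8.
The shock moves the curves to Qd = 18 - 2P and Qs = 3P + 1.
New equilibrium: 18 - 2P = 3P + 1 ⇒ 17 = 5P ⇒ P = 3.4, Q = 11.2.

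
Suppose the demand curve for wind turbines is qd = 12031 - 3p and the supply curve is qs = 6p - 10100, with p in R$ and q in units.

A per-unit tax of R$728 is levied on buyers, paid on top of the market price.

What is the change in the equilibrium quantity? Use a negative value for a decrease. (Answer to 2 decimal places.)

Solve the original market: 12031 - 3p = 6p - 10100, hence p = 2459 and q = 4654.
Since buyers pay the price plus the tax, the effective demand curve becomes qd = 9847 - 3p.
Setting them equal: 9847 - 3p = 6p - 10100 → 19947 = 9p, so p = 6649/3 ≈ 2216.3333 and q = 3198.
Δq = 3198 − 4654 = -1456.00.

-1456.00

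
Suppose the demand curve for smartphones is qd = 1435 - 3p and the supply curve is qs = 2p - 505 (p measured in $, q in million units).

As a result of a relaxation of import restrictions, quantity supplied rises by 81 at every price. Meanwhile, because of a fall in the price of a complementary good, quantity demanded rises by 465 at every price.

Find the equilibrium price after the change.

Solve the original market: 1435 - 3p = 2p - 505, hence p = 388 and q = 271.
With the change applied: demand qd = 1900 - 3p, supply qs = 2p - 424.
New equilibrium: 1900 - 3p = 2p - 424 ⇒ 2324 = 5p ⇒ p = 464.8, q = 505.6.

464.8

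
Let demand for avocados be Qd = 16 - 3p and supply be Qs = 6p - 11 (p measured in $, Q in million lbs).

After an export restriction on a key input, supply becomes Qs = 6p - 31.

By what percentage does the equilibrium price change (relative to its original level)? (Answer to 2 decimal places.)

+74.07

Original equilibrium: 16 - 3p = 6p - 11 gives 27 = 9p, so p = 3 and Q = 7.
The new curves are Qd = 16 - 3p (demand) and Qs = 6p - 31 (supply).
Setting them equal: 16 - 3p = 6p - 31 → 47 = 9p, so p = 47/9 ≈ 5.2222 and Q = 1/3 ≈ 0.3333.
%Δp = (5.2222 − 3) / 3 × 100 = +74.07%.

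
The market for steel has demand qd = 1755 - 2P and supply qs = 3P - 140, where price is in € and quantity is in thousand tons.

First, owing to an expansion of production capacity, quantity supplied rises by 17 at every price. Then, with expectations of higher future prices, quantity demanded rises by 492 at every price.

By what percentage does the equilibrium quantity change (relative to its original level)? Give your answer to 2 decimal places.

+30.29

Original equilibrium: 1755 - 2P = 3P - 140 gives 1895 = 5P, so P = 379 and q = 997.
After the shift, demand is qd = 2247 - 2P and supply is qs = 3P - 123.
New equilibrium: 2247 - 2P = 3P - 123 ⇒ 2370 = 5P ⇒ P = 474, q = 1299.
%Δq = (1299 − 997) / 997 × 100 = +30.29%.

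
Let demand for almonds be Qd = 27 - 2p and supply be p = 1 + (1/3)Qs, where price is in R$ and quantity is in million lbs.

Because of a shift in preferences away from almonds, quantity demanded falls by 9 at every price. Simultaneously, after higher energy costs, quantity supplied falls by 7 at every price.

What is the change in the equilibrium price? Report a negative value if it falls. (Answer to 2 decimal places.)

-0.40

Initially, 27 - 2p = 3p - 3, so 30 = 5p and p = 6, Q = 15.
The shock moves the curves to Qd = 18 - 2p and Qs = 3p - 10.
Equate the new curves: 18 - 2p = 3p - 10, giving 28 = 5p, p = 5.6, Q = 6.8.
Δp = 5.6 − 6 = -0.40.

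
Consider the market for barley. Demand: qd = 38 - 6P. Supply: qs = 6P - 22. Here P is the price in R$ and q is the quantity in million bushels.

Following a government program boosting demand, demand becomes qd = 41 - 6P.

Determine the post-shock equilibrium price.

5.25

Initially, 38 - 6P = 6P - 22, so 60 = 12P and P = 5, q = 8.
After the shift, demand is qd = 41 - 6P and supply is qs = 6P - 22.
Clearing the new market: 41 - 6P = 6P - 22, so P = 5.25 and q = 9.5.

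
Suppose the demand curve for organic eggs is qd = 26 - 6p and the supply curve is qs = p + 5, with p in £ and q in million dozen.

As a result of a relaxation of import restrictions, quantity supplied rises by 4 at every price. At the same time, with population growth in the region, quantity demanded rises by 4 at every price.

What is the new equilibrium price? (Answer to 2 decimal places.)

3.00

Before the shock: 26 - 6p = p + 5 ⇒ 21 = 7p ⇒ p = 3, q = 8.
The new curves are qd = 30 - 6p (demand) and qs = p + 9 (supply).
Setting them equal: 30 - 6p = p + 9 → 21 = 7p, so p = 3 and q = 12.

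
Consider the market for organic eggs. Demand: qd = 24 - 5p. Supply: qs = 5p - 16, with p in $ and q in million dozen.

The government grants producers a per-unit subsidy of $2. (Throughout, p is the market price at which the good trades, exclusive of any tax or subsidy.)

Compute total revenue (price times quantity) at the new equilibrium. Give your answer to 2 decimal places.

Original equilibrium: 24 - 5p = 5p - 16 gives 40 = 10p, so p = 4 and q = 4.
Since sellers receive the price plus the subsidy, the effective supply curve becomes qs = 5p - 6.
New equilibrium: 24 - 5p = 5p - 6 ⇒ 30 = 10p ⇒ p = 3, q = 9.
New expenditure = 3 × 9 = 27.00.

27.00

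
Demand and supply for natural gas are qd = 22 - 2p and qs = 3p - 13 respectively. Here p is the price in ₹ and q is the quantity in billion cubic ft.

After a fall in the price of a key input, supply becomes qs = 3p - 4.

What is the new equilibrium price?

5.2

Original equilibrium: 22 - 2p = 3p - 13 gives 35 = 5p, so p = 7 and q = 8.
After the shift, demand is qd = 22 - 2p and supply is qs = 3p - 4.
Setting them equal: 22 - 2p = 3p - 4 → 26 = 5p, so p = 5.2 and q = 11.6.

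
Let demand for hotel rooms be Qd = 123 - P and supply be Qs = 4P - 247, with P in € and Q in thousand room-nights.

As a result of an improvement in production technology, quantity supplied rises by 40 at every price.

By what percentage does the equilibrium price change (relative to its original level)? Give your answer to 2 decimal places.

-10.81

Original equilibrium: 123 - P = 4P - 247 gives 370 = 5P, so P = 74 and Q = 49.
After the shift, demand is Qd = 123 - P and supply is Qs = 4P - 207.
Clearing the new market: 123 - P = 4P - 207, so P = 66 and Q = 57.
%ΔP = (66 − 74) / 74 × 100 = -10.81%.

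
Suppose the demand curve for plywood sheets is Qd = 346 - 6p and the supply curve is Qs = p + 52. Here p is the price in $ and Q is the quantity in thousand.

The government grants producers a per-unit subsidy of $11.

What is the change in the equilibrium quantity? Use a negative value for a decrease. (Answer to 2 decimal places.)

Original equilibrium: 346 - 6p = p + 52 gives 294 = 7p, so p = 42 and Q = 94.
Since sellers receive the price plus the subsidy, the effective supply curve becomes Qs = p + 63.
New equilibrium: 346 - 6p = p + 63 ⇒ 283 = 7p ⇒ p = 283/7 ≈ 40.4286, Q = 724/7 ≈ 103.4286.
ΔQ = 103.4286 − 94 = +9.43.

+9.43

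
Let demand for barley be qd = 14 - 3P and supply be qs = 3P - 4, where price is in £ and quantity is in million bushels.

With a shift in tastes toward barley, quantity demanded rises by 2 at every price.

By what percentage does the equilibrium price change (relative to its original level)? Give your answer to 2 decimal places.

+11.11

Initially, 14 - 3P = 3P - 4, so 18 = 6P and P = 3, q = 5.
With the change applied: demand qd = 16 - 3P, supply qs = 3P - 4.
Clearing the new market: 16 - 3P = 3P - 4, so P = 10/3 ≈ 3.3333 and q = 6.
%ΔP = (3.3333 − 3) / 3 × 100 = +11.11%.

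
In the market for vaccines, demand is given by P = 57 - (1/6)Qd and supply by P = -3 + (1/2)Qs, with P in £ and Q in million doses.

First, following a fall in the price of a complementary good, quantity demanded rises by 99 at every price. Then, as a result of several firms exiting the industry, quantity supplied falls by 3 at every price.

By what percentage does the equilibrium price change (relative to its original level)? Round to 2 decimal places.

+30.36

Solve the original market: 342 - 6P = 2P + 6, hence P = 42 and Q = 90.
After the shift, demand is Qd = 441 - 6P and supply is Qs = 2P + 3.
Clearing the new market: 441 - 6P = 2P + 3, so P = 54.75 and Q = 112.5.
%ΔP = (54.75 − 42) / 42 × 100 = +30.36%.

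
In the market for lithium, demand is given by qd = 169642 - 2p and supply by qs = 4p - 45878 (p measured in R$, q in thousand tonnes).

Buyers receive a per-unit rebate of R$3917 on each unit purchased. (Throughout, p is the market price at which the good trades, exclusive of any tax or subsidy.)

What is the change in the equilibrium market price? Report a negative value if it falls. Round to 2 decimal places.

+1305.67

Before the shock: 169642 - 2p = 4p - 45878 ⇒ 215520 = 6p ⇒ p = 35920, q = 97802.
Since buyers' out-of-pocket price is the market price minus the rebate, the effective demand curve becomes qd = 177476 - 2p.
Equate the new curves: 177476 - 2p = 4p - 45878, giving 223354 = 6p, p = 111677/3 ≈ 37225.6667, q = 309074/3 ≈ 103024.6667.
Δp = 37225.6667 − 35920 = +1305.67.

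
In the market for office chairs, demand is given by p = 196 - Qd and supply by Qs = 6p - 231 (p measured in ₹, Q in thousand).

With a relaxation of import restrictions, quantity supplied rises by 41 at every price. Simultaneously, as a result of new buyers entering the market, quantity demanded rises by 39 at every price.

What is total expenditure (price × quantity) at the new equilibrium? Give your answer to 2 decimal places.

Solve the original market: 196 - p = 6p - 231, hence p = 61 and Q = 135.
The shock moves the curves to Qd = 235 - p and Qs = 6p - 190.
Setting them equal: 235 - p = 6p - 190 → 425 = 7p, so p = 425/7 ≈ 60.7143 and Q = 1220/7 ≈ 174.2857.
New expenditure = 60.7143 × 174.2857 = 10581.63.

10581.63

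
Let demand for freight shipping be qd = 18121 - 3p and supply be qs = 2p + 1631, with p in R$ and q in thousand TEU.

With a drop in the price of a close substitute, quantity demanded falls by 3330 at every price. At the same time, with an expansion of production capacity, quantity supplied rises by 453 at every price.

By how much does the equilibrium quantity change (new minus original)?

Before the shock: 18121 - 3p = 2p + 1631 ⇒ 16490 = 5p ⇒ p = 3298, q = 8227.
The shock moves the curves to qd = 14791 - 3p and qs = 2p + 2084.
Clearing the new market: 14791 - 3p = 2p + 2084, so p = 2541.4 and q = 7166.8.
Δq = 7166.8 − 8227 = -1060.2.

-1060.2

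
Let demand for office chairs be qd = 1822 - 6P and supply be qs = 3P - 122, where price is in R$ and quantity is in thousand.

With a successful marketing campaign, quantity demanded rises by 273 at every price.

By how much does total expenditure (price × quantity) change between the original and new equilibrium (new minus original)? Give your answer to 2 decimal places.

+38371.67

Initially, 1822 - 6P = 3P - 122, so 1944 = 9P and P = 216, q = 526.
The shock moves the curves to qd = 2095 - 6P and qs = 3P - 122.
New equilibrium: 2095 - 6P = 3P - 122 ⇒ 2217 = 9P ⇒ P = 739/3 ≈ 246.3333, q = 617.
Expenditure moves from 216×526 = 113616 to 246.3333×617 = 151987.6667; change = +38371.67.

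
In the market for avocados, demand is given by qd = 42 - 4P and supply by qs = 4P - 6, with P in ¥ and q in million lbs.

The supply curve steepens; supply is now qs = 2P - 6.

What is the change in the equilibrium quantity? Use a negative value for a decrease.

Solve the original market: 42 - 4P = 4P - 6, hence P = 6 and q = 18.
The new curves are qd = 42 - 4P (demand) and qs = 2P - 6 (supply).
New equilibrium: 42 - 4P = 2P - 6 ⇒ 48 = 6P ⇒ P = 8, q = 10.
Δq = 10 − 18 = -8.

-8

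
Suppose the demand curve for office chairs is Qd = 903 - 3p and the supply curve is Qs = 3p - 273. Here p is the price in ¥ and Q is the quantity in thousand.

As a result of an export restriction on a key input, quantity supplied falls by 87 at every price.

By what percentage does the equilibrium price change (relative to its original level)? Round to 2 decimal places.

Initially, 903 - 3p = 3p - 273, so 1176 = 6p and p = 196, Q = 315.
The shock moves the curves to Qd = 903 - 3p and Qs = 3p - 360.
Clearing the new market: 903 - 3p = 3p - 360, so p = 210.5 and Q = 271.5.
%Δp = (210.5 − 196) / 196 × 100 = +7.40%.

+7.40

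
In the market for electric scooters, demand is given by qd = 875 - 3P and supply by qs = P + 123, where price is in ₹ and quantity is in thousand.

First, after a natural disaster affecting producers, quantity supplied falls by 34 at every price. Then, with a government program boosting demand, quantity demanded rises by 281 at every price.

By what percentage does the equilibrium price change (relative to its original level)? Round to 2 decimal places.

+41.89

Solve the original market: 875 - 3P = P + 123, hence P = 188 and q = 311.
The new curves are qd = 1156 - 3P (demand) and qs = P + 89 (supply).
Setting them equal: 1156 - 3P = P + 89 → 1067 = 4P, so P = 266.75 and q = 355.75.
%ΔP = (266.75 − 188) / 188 × 100 = +41.89%.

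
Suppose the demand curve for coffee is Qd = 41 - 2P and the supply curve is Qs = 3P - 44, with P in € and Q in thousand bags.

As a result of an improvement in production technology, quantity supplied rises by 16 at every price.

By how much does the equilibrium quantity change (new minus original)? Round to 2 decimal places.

Before the shock: 41 - 2P = 3P - 44 ⇒ 85 = 5P ⇒ P = 17, Q = 7.
With the change applied: demand Qd = 41 - 2P, supply Qs = 3P - 28.
Setting them equal: 41 - 2P = 3P - 28 → 69 = 5P, so P = 13.8 and Q = 13.4.
ΔQ = 13.4 − 7 = +6.40.

+6.40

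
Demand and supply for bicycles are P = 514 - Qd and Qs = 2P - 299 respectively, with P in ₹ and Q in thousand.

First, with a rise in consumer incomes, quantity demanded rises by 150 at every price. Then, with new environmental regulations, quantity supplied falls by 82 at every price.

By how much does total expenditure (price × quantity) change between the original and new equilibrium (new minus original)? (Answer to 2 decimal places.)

+44104.22

Solve the original market: 514 - P = 2P - 299, hence P = 271 and Q = 243.
The new curves are Qd = 664 - P (demand) and Qs = 2P - 381 (supply).
Setting them equal: 664 - P = 2P - 381 → 1045 = 3P, so P = 1045/3 ≈ 348.3333 and Q = 947/3 ≈ 315.6667.
Expenditure moves from 271×243 = 65853 to 348.3333×315.6667 = 109957.2222; change = +44104.22.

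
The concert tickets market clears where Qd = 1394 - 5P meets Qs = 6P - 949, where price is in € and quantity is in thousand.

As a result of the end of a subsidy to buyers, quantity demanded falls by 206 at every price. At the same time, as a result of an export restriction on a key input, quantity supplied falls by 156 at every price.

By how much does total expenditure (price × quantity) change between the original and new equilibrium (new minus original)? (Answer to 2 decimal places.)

-39699.49

Original equilibrium: 1394 - 5P = 6P - 949 gives 2343 = 11P, so P = 213 and Q = 329.
The shock moves the curves to Qd = 1188 - 5P and Qs = 6P - 1105.
Clearing the new market: 1188 - 5P = 6P - 1105, so P = 2293/11 ≈ 208.4545 and Q = 1603/11 ≈ 145.7273.
Expenditure moves from 213×329 = 70077 to 208.4545×145.7273 = 30377.5124; change = -39699.49.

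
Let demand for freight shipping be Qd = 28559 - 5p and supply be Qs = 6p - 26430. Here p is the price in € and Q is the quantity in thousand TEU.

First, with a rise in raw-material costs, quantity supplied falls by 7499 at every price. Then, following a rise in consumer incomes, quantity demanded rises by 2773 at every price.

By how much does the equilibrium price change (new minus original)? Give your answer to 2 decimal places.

+933.82

Before the shock: 28559 - 5p = 6p - 26430 ⇒ 54989 = 11p ⇒ p = 4999, Q = 3564.
With the change applied: demand Qd = 31332 - 5p, supply Qs = 6p - 33929.
New equilibrium: 31332 - 5p = 6p - 33929 ⇒ 65261 = 11p ⇒ p = 65261/11 ≈ 5932.8182, Q = 18347/11 ≈ 1667.9091.
Δp = 5932.8182 − 4999 = +933.82.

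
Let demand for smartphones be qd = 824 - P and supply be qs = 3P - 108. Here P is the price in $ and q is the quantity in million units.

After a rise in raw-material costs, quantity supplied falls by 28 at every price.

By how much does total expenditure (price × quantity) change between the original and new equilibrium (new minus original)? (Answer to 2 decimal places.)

+2457.00

Initially, 824 - P = 3P - 108, so 932 = 4P and P = 233, q = 591.
The shock moves the curves to qd = 824 - P and qs = 3P - 136.
Clearing the new market: 824 - P = 3P - 136, so P = 240 and q = 584.
Expenditure moves from 233×591 = 137703 to 240×584 = 140160; change = +2457.00.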